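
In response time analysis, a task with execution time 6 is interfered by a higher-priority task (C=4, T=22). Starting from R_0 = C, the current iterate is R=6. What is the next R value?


R_next = C + ceil(R_prev / T_hp) * C_hp
ceil(6 / 22) = ceil(0.2727) = 1
Interference = 1 * 4 = 4
R_next = 6 + 4 = 10

10


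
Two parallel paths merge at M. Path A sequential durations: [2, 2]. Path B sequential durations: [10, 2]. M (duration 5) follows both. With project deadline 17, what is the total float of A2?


Forward pass: ES(A2) = sum of predecessors on chain A = 2
EF = ES + duration = 2 + 2 = 4
Backward pass: LF(M) = deadline = 17; LS(M) = 17 - 5 = 12
LF(A2) = LS(M) - sum(successors on chain A) = 12 - 0 = 12
LS = LF - duration = 12 - 2 = 10
Total float = LS - ES = 10 - 2 = 8

8


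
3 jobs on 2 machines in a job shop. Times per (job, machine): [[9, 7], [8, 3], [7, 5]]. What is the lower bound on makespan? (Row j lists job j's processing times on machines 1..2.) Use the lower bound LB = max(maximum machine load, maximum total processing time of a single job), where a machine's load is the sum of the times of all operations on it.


Machine loads:
  Machine 1: 9 + 8 + 7 = 24
  Machine 2: 7 + 3 + 5 = 15
Max machine load = 24
Job totals:
  Job 1: 16
  Job 2: 11
  Job 3: 12
Max job total = 16
Lower bound = max(24, 16) = 24

24


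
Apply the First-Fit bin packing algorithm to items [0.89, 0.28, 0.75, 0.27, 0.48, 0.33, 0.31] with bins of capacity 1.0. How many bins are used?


Place items sequentially using First-Fit:
  Item 0.89 -> new Bin 1
  Item 0.28 -> new Bin 2
  Item 0.75 -> new Bin 3
  Item 0.27 -> Bin 2 (now 0.55)
  Item 0.48 -> new Bin 4
  Item 0.33 -> Bin 2 (now 0.88)
  Item 0.31 -> Bin 4 (now 0.79)
Total bins used = 4

4


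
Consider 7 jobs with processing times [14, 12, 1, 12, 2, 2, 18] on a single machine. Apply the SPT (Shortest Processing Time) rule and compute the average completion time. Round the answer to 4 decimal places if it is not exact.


Sort jobs by processing time (SPT order): [1, 2, 2, 12, 12, 14, 18]
Compute completion times sequentially:
  Job 1: processing = 1, completes at 1
  Job 2: processing = 2, completes at 3
  Job 3: processing = 2, completes at 5
  Job 4: processing = 12, completes at 17
  Job 5: processing = 12, completes at 29
  Job 6: processing = 14, completes at 43
  Job 7: processing = 18, completes at 61
Sum of completion times = 159
Average completion time = 159/7 = 22.7143

22.7143


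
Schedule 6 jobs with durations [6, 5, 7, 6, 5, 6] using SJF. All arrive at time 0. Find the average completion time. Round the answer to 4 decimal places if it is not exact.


SJF order (ascending): [5, 5, 6, 6, 6, 7]
Completion times:
  Job 1: burst=5, C=5
  Job 2: burst=5, C=10
  Job 3: burst=6, C=16
  Job 4: burst=6, C=22
  Job 5: burst=6, C=28
  Job 6: burst=7, C=35
Average completion = 116/6 = 19.3333

19.3333


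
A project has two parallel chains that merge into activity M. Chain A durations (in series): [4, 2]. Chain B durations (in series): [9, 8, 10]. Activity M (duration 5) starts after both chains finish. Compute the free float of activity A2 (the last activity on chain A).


ES(A2) = sum of predecessors on chain A = 4
EF(A2) = ES + duration = 4 + 2 = 6
Successor of A2 is M. ES(M) = max(sum(A), sum(B)) = max(6, 27) = 27
Free float = ES(successor) - EF(current) = 27 - 6 = 21

21


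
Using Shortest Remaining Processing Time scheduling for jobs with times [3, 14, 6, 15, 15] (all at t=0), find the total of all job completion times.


Since all jobs arrive at t=0, SRPT equals SPT ordering.
SPT order: [3, 6, 14, 15, 15]
Completion times:
  Job 1: p=3, C=3
  Job 2: p=6, C=9
  Job 3: p=14, C=23
  Job 4: p=15, C=38
  Job 5: p=15, C=53
Total completion time = 3 + 9 + 23 + 38 + 53 = 126

126


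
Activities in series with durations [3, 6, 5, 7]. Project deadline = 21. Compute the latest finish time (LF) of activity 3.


LF(activity 3) = deadline - sum of successor durations
Successors: activities 4 through 4 with durations [7]
Sum of successor durations = 7
LF = 21 - 7 = 14

14


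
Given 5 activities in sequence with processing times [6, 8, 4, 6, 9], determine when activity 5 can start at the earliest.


Activity 5 starts after activities 1 through 4 complete.
Predecessor durations: [6, 8, 4, 6]
ES = 6 + 8 + 4 + 6 = 24

24


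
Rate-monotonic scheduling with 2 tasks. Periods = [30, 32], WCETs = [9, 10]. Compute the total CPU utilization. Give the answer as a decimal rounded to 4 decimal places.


Compute individual utilizations (exact fractions):
  Task 1: C/T = 9/30 = 3/10 (approx. 0.3)
  Task 2: C/T = 10/32 = 5/16 (approx. 0.3125)
Total utilization U = 3/10 + 5/16 = 49/80
Rounded to 4 decimal places: U = 0.6125
RM (Liu & Layland) bound for 2 tasks = 0.828427; compare with U = 49/80 (approx. 0.612500)
U <= bound, so schedulable by RM sufficient condition.

0.6125


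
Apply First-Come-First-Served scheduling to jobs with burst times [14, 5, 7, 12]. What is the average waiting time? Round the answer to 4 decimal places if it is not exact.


FCFS order (as given): [14, 5, 7, 12]
Waiting times:
  Job 1: wait = 0
  Job 2: wait = 14
  Job 3: wait = 19
  Job 4: wait = 26
Sum of waiting times = 59
Average waiting time = 59/4 = 14.75

14.75


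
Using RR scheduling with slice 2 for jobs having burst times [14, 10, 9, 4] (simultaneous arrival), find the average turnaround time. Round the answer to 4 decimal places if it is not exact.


Time quantum = 2
Execution trace:
  J1 runs 2 units, time = 2
  J2 runs 2 units, time = 4
  J3 runs 2 units, time = 6
  J4 runs 2 units, time = 8
  J1 runs 2 units, time = 10
  J2 runs 2 units, time = 12
  J3 runs 2 units, time = 14
  J4 runs 2 units, time = 16
  J1 runs 2 units, time = 18
  J2 runs 2 units, time = 20
  J3 runs 2 units, time = 22
  J1 runs 2 units, time = 24
  J2 runs 2 units, time = 26
  J3 runs 2 units, time = 28
  J1 runs 2 units, time = 30
  J2 runs 2 units, time = 32
  J3 runs 1 units, time = 33
  J1 runs 2 units, time = 35
  J1 runs 2 units, time = 37
Finish times: [37, 32, 33, 16]
Average turnaround = 118/4 = 29.5

29.5


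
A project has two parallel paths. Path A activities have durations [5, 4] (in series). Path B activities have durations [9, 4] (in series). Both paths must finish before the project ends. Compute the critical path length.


Path A total = 5 + 4 = 9
Path B total = 9 + 4 = 13
Critical path = longest path = max(9, 13) = 13

13


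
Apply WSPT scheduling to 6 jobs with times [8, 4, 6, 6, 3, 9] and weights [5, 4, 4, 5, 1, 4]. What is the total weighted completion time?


Compute p/w ratios and sort ascending (WSPT): [(4, 4), (6, 5), (6, 4), (8, 5), (9, 4), (3, 1)]
Compute weighted completion times:
  Job (p=4,w=4): C=4, w*C=4*4=16
  Job (p=6,w=5): C=10, w*C=5*10=50
  Job (p=6,w=4): C=16, w*C=4*16=64
  Job (p=8,w=5): C=24, w*C=5*24=120
  Job (p=9,w=4): C=33, w*C=4*33=132
  Job (p=3,w=1): C=36, w*C=1*36=36
Total weighted completion time = 418

418


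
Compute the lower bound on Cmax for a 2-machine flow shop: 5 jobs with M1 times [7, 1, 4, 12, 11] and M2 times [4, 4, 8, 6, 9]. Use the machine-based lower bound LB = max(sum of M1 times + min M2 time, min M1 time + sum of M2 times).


LB1 = sum(M1 times) + min(M2 times) = 35 + 4 = 39
LB2 = min(M1 times) + sum(M2 times) = 1 + 31 = 32
Lower bound = max(LB1, LB2) = max(39, 32) = 39

39


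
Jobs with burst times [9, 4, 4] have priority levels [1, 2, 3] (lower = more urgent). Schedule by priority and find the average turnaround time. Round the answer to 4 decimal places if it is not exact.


Sort by priority (ascending = highest first):
Order: [(1, 9), (2, 4), (3, 4)]
Completion times:
  Priority 1, burst=9, C=9
  Priority 2, burst=4, C=13
  Priority 3, burst=4, C=17
Average turnaround = 39/3 = 13.0

13.0


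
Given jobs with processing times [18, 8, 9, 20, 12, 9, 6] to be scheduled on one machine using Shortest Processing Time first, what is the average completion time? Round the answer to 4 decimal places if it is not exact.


Sort jobs by processing time (SPT order): [6, 8, 9, 9, 12, 18, 20]
Compute completion times sequentially:
  Job 1: processing = 6, completes at 6
  Job 2: processing = 8, completes at 14
  Job 3: processing = 9, completes at 23
  Job 4: processing = 9, completes at 32
  Job 5: processing = 12, completes at 44
  Job 6: processing = 18, completes at 62
  Job 7: processing = 20, completes at 82
Sum of completion times = 263
Average completion time = 263/7 = 37.5714

37.5714


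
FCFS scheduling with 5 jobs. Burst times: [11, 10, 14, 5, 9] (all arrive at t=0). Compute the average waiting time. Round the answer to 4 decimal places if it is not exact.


FCFS order (as given): [11, 10, 14, 5, 9]
Waiting times:
  Job 1: wait = 0
  Job 2: wait = 11
  Job 3: wait = 21
  Job 4: wait = 35
  Job 5: wait = 40
Sum of waiting times = 107
Average waiting time = 107/5 = 21.4

21.4


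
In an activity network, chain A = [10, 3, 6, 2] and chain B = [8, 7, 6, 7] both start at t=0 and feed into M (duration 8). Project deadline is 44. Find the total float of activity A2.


Forward pass: ES(A2) = sum of predecessors on chain A = 10
EF = ES + duration = 10 + 3 = 13
Backward pass: LF(M) = deadline = 44; LS(M) = 44 - 8 = 36
LF(A2) = LS(M) - sum(successors on chain A) = 36 - 8 = 28
LS = LF - duration = 28 - 3 = 25
Total float = LS - ES = 25 - 10 = 15

15


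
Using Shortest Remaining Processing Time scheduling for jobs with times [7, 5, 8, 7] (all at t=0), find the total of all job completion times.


Since all jobs arrive at t=0, SRPT equals SPT ordering.
SPT order: [5, 7, 7, 8]
Completion times:
  Job 1: p=5, C=5
  Job 2: p=7, C=12
  Job 3: p=7, C=19
  Job 4: p=8, C=27
Total completion time = 5 + 12 + 19 + 27 = 63

63


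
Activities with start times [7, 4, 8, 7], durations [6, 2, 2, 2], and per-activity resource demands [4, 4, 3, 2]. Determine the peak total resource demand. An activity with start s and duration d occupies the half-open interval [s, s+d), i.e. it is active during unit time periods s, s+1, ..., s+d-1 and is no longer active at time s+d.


Each activity i is active on [start_i, start_i + duration_i).
Compute total resource usage per time slot:
  t=0: active resources = [], total = 0
  t=1: active resources = [], total = 0
  t=2: active resources = [], total = 0
  t=3: active resources = [], total = 0
  t=4: active resources = [4], total = 4
  t=5: active resources = [4], total = 4
  t=6: active resources = [], total = 0
  t=7: active resources = [4, 2], total = 6
  t=8: active resources = [4, 3, 2], total = 9
  t=9: active resources = [4, 3], total = 7
  t=10: active resources = [4], total = 4
  t=11: active resources = [4], total = 4
  t=12: active resources = [4], total = 4
Peak resource demand = 9

9


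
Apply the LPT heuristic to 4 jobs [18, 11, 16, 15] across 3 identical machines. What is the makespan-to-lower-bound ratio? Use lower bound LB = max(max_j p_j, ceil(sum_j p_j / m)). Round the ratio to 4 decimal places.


LPT order: [18, 16, 15, 11]
Machine loads after assignment: [18, 16, 26]
LPT makespan = 26
Lower bound = max(max_job, ceil(total/3)) = max(18, 20) = 20
Ratio = 26 / 20 = 1.3

1.3


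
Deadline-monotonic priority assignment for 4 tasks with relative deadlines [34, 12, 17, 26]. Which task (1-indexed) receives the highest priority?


Sort tasks by relative deadline (ascending):
  Task 2: deadline = 12
  Task 3: deadline = 17
  Task 4: deadline = 26
  Task 1: deadline = 34
Priority order (highest first): [2, 3, 4, 1]
Highest priority task = 2

2


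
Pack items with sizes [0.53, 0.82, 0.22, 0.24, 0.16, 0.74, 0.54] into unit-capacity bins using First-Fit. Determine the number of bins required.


Place items sequentially using First-Fit:
  Item 0.53 -> new Bin 1
  Item 0.82 -> new Bin 2
  Item 0.22 -> Bin 1 (now 0.75)
  Item 0.24 -> Bin 1 (now 0.99)
  Item 0.16 -> Bin 2 (now 0.98)
  Item 0.74 -> new Bin 3
  Item 0.54 -> new Bin 4
Total bins used = 4

4


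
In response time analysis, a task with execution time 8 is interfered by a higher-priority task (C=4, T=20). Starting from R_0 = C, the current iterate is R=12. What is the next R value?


R_next = C + ceil(R_prev / T_hp) * C_hp
ceil(12 / 20) = ceil(0.6) = 1
Interference = 1 * 4 = 4
R_next = 8 + 4 = 12
R_next = R_prev, so the iteration has converged (response time = 12).

12


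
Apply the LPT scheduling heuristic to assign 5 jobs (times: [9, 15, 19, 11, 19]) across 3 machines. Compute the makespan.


Sort jobs in decreasing order (LPT): [19, 19, 15, 11, 9]
Assign each job to the least loaded machine:
  Machine 1: jobs [19, 9], load = 28
  Machine 2: jobs [19], load = 19
  Machine 3: jobs [15, 11], load = 26
Makespan = max load = 28

28


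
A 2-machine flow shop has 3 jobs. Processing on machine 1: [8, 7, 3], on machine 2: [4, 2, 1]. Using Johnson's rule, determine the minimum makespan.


Apply Johnson's rule:
  Group 1 (a <= b): []
  Group 2 (a > b): [(1, 8, 4), (2, 7, 2), (3, 3, 1)]
Optimal job order: [1, 2, 3]
Schedule:
  Job 1: M1 done at 8, M2 done at 12
  Job 2: M1 done at 15, M2 done at 17
  Job 3: M1 done at 18, M2 done at 19
Makespan = 19

19


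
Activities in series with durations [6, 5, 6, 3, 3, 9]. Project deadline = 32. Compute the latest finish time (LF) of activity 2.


LF(activity 2) = deadline - sum of successor durations
Successors: activities 3 through 6 with durations [6, 3, 3, 9]
Sum of successor durations = 21
LF = 32 - 21 = 11

11


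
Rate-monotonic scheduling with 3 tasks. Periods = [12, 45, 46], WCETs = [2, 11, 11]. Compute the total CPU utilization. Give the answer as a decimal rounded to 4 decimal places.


Compute individual utilizations (exact fractions):
  Task 1: C/T = 2/12 = 1/6 (approx. 0.1667)
  Task 2: C/T = 11/45 (approx. 0.2444)
  Task 3: C/T = 11/46 (approx. 0.2391)
Total utilization U = 1/6 + 11/45 + 11/46 = 673/1035
Rounded to 4 decimal places: U = 0.6502
RM (Liu & Layland) bound for 3 tasks = 0.779763; compare with U = 673/1035 (approx. 0.650242)
U <= bound, so schedulable by RM sufficient condition.

0.6502


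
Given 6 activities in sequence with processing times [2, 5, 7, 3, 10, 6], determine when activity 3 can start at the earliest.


Activity 3 starts after activities 1 through 2 complete.
Predecessor durations: [2, 5]
ES = 2 + 5 = 7

7


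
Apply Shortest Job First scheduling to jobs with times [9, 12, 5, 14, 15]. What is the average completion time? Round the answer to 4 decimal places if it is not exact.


SJF order (ascending): [5, 9, 12, 14, 15]
Completion times:
  Job 1: burst=5, C=5
  Job 2: burst=9, C=14
  Job 3: burst=12, C=26
  Job 4: burst=14, C=40
  Job 5: burst=15, C=55
Average completion = 140/5 = 28.0

28.0


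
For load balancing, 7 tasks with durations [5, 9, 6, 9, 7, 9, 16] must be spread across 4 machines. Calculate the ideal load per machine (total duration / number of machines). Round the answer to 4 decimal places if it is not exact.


Total processing time = 5 + 9 + 6 + 9 + 7 + 9 + 16 = 61
Number of machines = 4
Ideal balanced load = 61 / 4 = 15.25

15.25


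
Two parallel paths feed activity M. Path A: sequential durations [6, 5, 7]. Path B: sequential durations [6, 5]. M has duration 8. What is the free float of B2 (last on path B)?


ES(B2) = sum of predecessors on chain B = 6
EF(B2) = ES + duration = 6 + 5 = 11
Successor of B2 is M. ES(M) = max(sum(A), sum(B)) = max(18, 11) = 18
Free float = ES(successor) - EF(current) = 18 - 11 = 7

7


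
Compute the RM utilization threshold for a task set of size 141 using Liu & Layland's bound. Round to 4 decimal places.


Compute 2^(1/141) = 1.0049280405
Subtract 1: 1.0049280405 - 1 = 0.0049280405
Multiply by n: 141 * 0.0049280405 = 0.6948537105
Round to 4 dp: 0.6949

0.6949


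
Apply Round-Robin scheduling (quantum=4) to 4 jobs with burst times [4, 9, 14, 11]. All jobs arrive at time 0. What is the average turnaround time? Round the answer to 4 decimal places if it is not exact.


Time quantum = 4
Execution trace:
  J1 runs 4 units, time = 4
  J2 runs 4 units, time = 8
  J3 runs 4 units, time = 12
  J4 runs 4 units, time = 16
  J2 runs 4 units, time = 20
  J3 runs 4 units, time = 24
  J4 runs 4 units, time = 28
  J2 runs 1 units, time = 29
  J3 runs 4 units, time = 33
  J4 runs 3 units, time = 36
  J3 runs 2 units, time = 38
Finish times: [4, 29, 38, 36]
Average turnaround = 107/4 = 26.75

26.75


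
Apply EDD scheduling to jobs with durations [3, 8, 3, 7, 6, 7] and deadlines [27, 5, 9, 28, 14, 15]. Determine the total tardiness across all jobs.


Sort by due date (EDD order): [(8, 5), (3, 9), (6, 14), (7, 15), (3, 27), (7, 28)]
Compute completion times and tardiness:
  Job 1: p=8, d=5, C=8, tardiness=max(0,8-5)=3
  Job 2: p=3, d=9, C=11, tardiness=max(0,11-9)=2
  Job 3: p=6, d=14, C=17, tardiness=max(0,17-14)=3
  Job 4: p=7, d=15, C=24, tardiness=max(0,24-15)=9
  Job 5: p=3, d=27, C=27, tardiness=max(0,27-27)=0
  Job 6: p=7, d=28, C=34, tardiness=max(0,34-28)=6
Total tardiness = 23

23


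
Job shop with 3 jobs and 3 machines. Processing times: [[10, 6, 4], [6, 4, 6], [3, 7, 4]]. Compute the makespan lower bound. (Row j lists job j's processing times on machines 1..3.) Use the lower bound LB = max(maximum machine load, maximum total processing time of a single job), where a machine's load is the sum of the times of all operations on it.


Machine loads:
  Machine 1: 10 + 6 + 3 = 19
  Machine 2: 6 + 4 + 7 = 17
  Machine 3: 4 + 6 + 4 = 14
Max machine load = 19
Job totals:
  Job 1: 20
  Job 2: 16
  Job 3: 14
Max job total = 20
Lower bound = max(19, 20) = 20

20


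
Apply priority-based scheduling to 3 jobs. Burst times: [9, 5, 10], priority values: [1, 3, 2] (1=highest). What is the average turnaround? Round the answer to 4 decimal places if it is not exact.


Sort by priority (ascending = highest first):
Order: [(1, 9), (2, 10), (3, 5)]
Completion times:
  Priority 1, burst=9, C=9
  Priority 2, burst=10, C=19
  Priority 3, burst=5, C=24
Average turnaround = 52/3 = 17.3333

17.3333


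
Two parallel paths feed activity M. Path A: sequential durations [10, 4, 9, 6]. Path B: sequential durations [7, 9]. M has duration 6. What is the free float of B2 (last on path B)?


ES(B2) = sum of predecessors on chain B = 7
EF(B2) = ES + duration = 7 + 9 = 16
Successor of B2 is M. ES(M) = max(sum(A), sum(B)) = max(29, 16) = 29
Free float = ES(successor) - EF(current) = 29 - 16 = 13

13


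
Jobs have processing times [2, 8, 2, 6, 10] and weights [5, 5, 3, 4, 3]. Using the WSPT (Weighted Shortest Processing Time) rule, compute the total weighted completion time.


Compute p/w ratios and sort ascending (WSPT): [(2, 5), (2, 3), (6, 4), (8, 5), (10, 3)]
Compute weighted completion times:
  Job (p=2,w=5): C=2, w*C=5*2=10
  Job (p=2,w=3): C=4, w*C=3*4=12
  Job (p=6,w=4): C=10, w*C=4*10=40
  Job (p=8,w=5): C=18, w*C=5*18=90
  Job (p=10,w=3): C=28, w*C=3*28=84
Total weighted completion time = 236

236


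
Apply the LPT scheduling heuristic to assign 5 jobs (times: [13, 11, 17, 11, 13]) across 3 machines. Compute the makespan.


Sort jobs in decreasing order (LPT): [17, 13, 13, 11, 11]
Assign each job to the least loaded machine:
  Machine 1: jobs [17], load = 17
  Machine 2: jobs [13, 11], load = 24
  Machine 3: jobs [13, 11], load = 24
Makespan = max load = 24

24


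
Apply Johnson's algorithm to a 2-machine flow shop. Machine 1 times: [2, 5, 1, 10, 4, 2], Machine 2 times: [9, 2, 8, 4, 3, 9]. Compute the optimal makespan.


Apply Johnson's rule:
  Group 1 (a <= b): [(3, 1, 8), (1, 2, 9), (6, 2, 9)]
  Group 2 (a > b): [(4, 10, 4), (5, 4, 3), (2, 5, 2)]
Optimal job order: [3, 1, 6, 4, 5, 2]
Schedule:
  Job 3: M1 done at 1, M2 done at 9
  Job 1: M1 done at 3, M2 done at 18
  Job 6: M1 done at 5, M2 done at 27
  Job 4: M1 done at 15, M2 done at 31
  Job 5: M1 done at 19, M2 done at 34
  Job 2: M1 done at 24, M2 done at 36
Makespan = 36

36


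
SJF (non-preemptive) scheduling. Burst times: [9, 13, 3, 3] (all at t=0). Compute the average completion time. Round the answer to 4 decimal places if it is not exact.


SJF order (ascending): [3, 3, 9, 13]
Completion times:
  Job 1: burst=3, C=3
  Job 2: burst=3, C=6
  Job 3: burst=9, C=15
  Job 4: burst=13, C=28
Average completion = 52/4 = 13.0

13.0


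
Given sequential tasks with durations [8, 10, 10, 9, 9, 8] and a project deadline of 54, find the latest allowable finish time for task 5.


LF(activity 5) = deadline - sum of successor durations
Successors: activities 6 through 6 with durations [8]
Sum of successor durations = 8
LF = 54 - 8 = 46

46


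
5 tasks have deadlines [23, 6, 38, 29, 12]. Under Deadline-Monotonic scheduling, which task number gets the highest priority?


Sort tasks by relative deadline (ascending):
  Task 2: deadline = 6
  Task 5: deadline = 12
  Task 1: deadline = 23
  Task 4: deadline = 29
  Task 3: deadline = 38
Priority order (highest first): [2, 5, 1, 4, 3]
Highest priority task = 2

2


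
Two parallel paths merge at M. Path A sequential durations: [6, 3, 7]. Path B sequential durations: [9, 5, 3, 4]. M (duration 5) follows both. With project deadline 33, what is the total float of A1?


Forward pass: ES(A1) = sum of predecessors on chain A = 0
EF = ES + duration = 0 + 6 = 6
Backward pass: LF(M) = deadline = 33; LS(M) = 33 - 5 = 28
LF(A1) = LS(M) - sum(successors on chain A) = 28 - 10 = 18
LS = LF - duration = 18 - 6 = 12
Total float = LS - ES = 12 - 0 = 12

12


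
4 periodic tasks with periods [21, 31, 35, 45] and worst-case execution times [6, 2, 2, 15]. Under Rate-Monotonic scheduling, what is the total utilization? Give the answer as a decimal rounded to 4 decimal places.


Compute individual utilizations (exact fractions):
  Task 1: C/T = 6/21 = 2/7 (approx. 0.2857)
  Task 2: C/T = 2/31 (approx. 0.0645)
  Task 3: C/T = 2/35 (approx. 0.0571)
  Task 4: C/T = 15/45 = 1/3 (approx. 0.3333)
Total utilization U = 2/7 + 2/31 + 2/35 + 1/3 = 2411/3255
Rounded to 4 decimal places: U = 0.7407
RM (Liu & Layland) bound for 4 tasks = 0.756828; compare with U = 2411/3255 (approx. 0.740707)
U <= bound, so schedulable by RM sufficient condition.

0.7407


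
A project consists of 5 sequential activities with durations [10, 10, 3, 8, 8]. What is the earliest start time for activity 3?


Activity 3 starts after activities 1 through 2 complete.
Predecessor durations: [10, 10]
ES = 10 + 10 = 20

20


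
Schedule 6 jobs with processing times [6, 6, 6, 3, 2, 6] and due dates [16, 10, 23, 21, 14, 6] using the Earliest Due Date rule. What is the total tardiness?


Sort by due date (EDD order): [(6, 6), (6, 10), (2, 14), (6, 16), (3, 21), (6, 23)]
Compute completion times and tardiness:
  Job 1: p=6, d=6, C=6, tardiness=max(0,6-6)=0
  Job 2: p=6, d=10, C=12, tardiness=max(0,12-10)=2
  Job 3: p=2, d=14, C=14, tardiness=max(0,14-14)=0
  Job 4: p=6, d=16, C=20, tardiness=max(0,20-16)=4
  Job 5: p=3, d=21, C=23, tardiness=max(0,23-21)=2
  Job 6: p=6, d=23, C=29, tardiness=max(0,29-23)=6
Total tardiness = 14

14


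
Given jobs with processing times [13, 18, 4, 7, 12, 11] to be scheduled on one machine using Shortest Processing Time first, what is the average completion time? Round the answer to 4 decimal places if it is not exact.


Sort jobs by processing time (SPT order): [4, 7, 11, 12, 13, 18]
Compute completion times sequentially:
  Job 1: processing = 4, completes at 4
  Job 2: processing = 7, completes at 11
  Job 3: processing = 11, completes at 22
  Job 4: processing = 12, completes at 34
  Job 5: processing = 13, completes at 47
  Job 6: processing = 18, completes at 65
Sum of completion times = 183
Average completion time = 183/6 = 30.5

30.5


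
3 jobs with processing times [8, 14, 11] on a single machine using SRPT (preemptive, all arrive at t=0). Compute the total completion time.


Since all jobs arrive at t=0, SRPT equals SPT ordering.
SPT order: [8, 11, 14]
Completion times:
  Job 1: p=8, C=8
  Job 2: p=11, C=19
  Job 3: p=14, C=33
Total completion time = 8 + 19 + 33 = 60

60


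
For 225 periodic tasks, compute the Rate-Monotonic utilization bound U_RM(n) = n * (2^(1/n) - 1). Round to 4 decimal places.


Compute 2^(1/225) = 1.0030854042
Subtract 1: 1.0030854042 - 1 = 0.0030854042
Multiply by n: 225 * 0.0030854042 = 0.6942159450
Round to 4 dp: 0.6942

0.6942


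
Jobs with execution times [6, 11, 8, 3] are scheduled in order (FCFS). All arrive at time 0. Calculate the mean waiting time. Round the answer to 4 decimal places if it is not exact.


FCFS order (as given): [6, 11, 8, 3]
Waiting times:
  Job 1: wait = 0
  Job 2: wait = 6
  Job 3: wait = 17
  Job 4: wait = 25
Sum of waiting times = 48
Average waiting time = 48/4 = 12.0

12.0


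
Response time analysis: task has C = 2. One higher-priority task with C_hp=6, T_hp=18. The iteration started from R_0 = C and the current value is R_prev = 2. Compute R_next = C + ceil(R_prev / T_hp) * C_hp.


R_next = C + ceil(R_prev / T_hp) * C_hp
ceil(2 / 18) = ceil(0.1111) = 1
Interference = 1 * 6 = 6
R_next = 2 + 6 = 8

8


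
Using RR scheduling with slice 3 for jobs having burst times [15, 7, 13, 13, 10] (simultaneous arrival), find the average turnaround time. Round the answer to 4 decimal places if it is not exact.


Time quantum = 3
Execution trace:
  J1 runs 3 units, time = 3
  J2 runs 3 units, time = 6
  J3 runs 3 units, time = 9
  J4 runs 3 units, time = 12
  J5 runs 3 units, time = 15
  J1 runs 3 units, time = 18
  J2 runs 3 units, time = 21
  J3 runs 3 units, time = 24
  J4 runs 3 units, time = 27
  J5 runs 3 units, time = 30
  J1 runs 3 units, time = 33
  J2 runs 1 units, time = 34
  J3 runs 3 units, time = 37
  J4 runs 3 units, time = 40
  J5 runs 3 units, time = 43
  J1 runs 3 units, time = 46
  J3 runs 3 units, time = 49
  J4 runs 3 units, time = 52
  J5 runs 1 units, time = 53
  J1 runs 3 units, time = 56
  J3 runs 1 units, time = 57
  J4 runs 1 units, time = 58
Finish times: [56, 34, 57, 58, 53]
Average turnaround = 258/5 = 51.6

51.6


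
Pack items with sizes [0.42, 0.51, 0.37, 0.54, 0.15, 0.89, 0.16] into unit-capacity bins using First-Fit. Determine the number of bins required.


Place items sequentially using First-Fit:
  Item 0.42 -> new Bin 1
  Item 0.51 -> Bin 1 (now 0.93)
  Item 0.37 -> new Bin 2
  Item 0.54 -> Bin 2 (now 0.91)
  Item 0.15 -> new Bin 3
  Item 0.89 -> new Bin 4
  Item 0.16 -> Bin 3 (now 0.31)
Total bins used = 4

4


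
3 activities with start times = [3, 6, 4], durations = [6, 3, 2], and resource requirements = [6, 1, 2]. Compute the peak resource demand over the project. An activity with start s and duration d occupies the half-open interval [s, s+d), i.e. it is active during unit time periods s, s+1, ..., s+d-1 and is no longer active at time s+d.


Each activity i is active on [start_i, start_i + duration_i).
Compute total resource usage per time slot:
  t=0: active resources = [], total = 0
  t=1: active resources = [], total = 0
  t=2: active resources = [], total = 0
  t=3: active resources = [6], total = 6
  t=4: active resources = [6, 2], total = 8
  t=5: active resources = [6, 2], total = 8
  t=6: active resources = [6, 1], total = 7
  t=7: active resources = [6, 1], total = 7
  t=8: active resources = [6, 1], total = 7
Peak resource demand = 8

8


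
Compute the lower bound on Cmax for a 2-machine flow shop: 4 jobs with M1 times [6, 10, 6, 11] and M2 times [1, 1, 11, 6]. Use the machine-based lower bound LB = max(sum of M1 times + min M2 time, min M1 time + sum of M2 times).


LB1 = sum(M1 times) + min(M2 times) = 33 + 1 = 34
LB2 = min(M1 times) + sum(M2 times) = 6 + 19 = 25
Lower bound = max(LB1, LB2) = max(34, 25) = 34

34


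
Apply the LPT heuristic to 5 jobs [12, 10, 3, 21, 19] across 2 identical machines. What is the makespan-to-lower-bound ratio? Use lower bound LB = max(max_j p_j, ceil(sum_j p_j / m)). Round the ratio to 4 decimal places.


LPT order: [21, 19, 12, 10, 3]
Machine loads after assignment: [34, 31]
LPT makespan = 34
Lower bound = max(max_job, ceil(total/2)) = max(21, 33) = 33
Ratio = 34 / 33 = 1.0303

1.0303


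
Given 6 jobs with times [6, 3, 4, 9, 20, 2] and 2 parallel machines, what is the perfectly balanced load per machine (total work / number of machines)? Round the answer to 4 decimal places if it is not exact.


Total processing time = 6 + 3 + 4 + 9 + 20 + 2 = 44
Number of machines = 2
Ideal balanced load = 44 / 2 = 22.0

22.0


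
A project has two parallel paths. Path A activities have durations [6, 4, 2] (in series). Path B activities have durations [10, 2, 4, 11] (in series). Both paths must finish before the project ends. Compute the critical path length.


Path A total = 6 + 4 + 2 = 12
Path B total = 10 + 2 + 4 + 11 = 27
Critical path = longest path = max(12, 27) = 27

27


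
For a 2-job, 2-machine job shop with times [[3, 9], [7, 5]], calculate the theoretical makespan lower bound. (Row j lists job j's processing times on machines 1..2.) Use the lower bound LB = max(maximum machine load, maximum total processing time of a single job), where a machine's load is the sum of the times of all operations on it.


Machine loads:
  Machine 1: 3 + 7 = 10
  Machine 2: 9 + 5 = 14
Max machine load = 14
Job totals:
  Job 1: 12
  Job 2: 12
Max job total = 12
Lower bound = max(14, 12) = 14

14


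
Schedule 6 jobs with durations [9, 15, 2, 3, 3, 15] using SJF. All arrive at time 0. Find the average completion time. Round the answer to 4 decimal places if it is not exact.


SJF order (ascending): [2, 3, 3, 9, 15, 15]
Completion times:
  Job 1: burst=2, C=2
  Job 2: burst=3, C=5
  Job 3: burst=3, C=8
  Job 4: burst=9, C=17
  Job 5: burst=15, C=32
  Job 6: burst=15, C=47
Average completion = 111/6 = 18.5

18.5


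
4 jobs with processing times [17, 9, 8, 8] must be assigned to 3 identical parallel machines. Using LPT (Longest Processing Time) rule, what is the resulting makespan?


Sort jobs in decreasing order (LPT): [17, 9, 8, 8]
Assign each job to the least loaded machine:
  Machine 1: jobs [17], load = 17
  Machine 2: jobs [9], load = 9
  Machine 3: jobs [8, 8], load = 16
Makespan = max load = 17

17


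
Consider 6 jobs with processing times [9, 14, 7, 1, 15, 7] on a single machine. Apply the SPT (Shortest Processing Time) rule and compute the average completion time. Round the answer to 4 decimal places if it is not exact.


Sort jobs by processing time (SPT order): [1, 7, 7, 9, 14, 15]
Compute completion times sequentially:
  Job 1: processing = 1, completes at 1
  Job 2: processing = 7, completes at 8
  Job 3: processing = 7, completes at 15
  Job 4: processing = 9, completes at 24
  Job 5: processing = 14, completes at 38
  Job 6: processing = 15, completes at 53
Sum of completion times = 139
Average completion time = 139/6 = 23.1667

23.1667


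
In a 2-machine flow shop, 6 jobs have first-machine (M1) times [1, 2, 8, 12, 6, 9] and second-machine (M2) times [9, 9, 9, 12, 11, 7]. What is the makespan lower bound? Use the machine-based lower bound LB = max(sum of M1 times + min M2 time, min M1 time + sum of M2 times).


LB1 = sum(M1 times) + min(M2 times) = 38 + 7 = 45
LB2 = min(M1 times) + sum(M2 times) = 1 + 57 = 58
Lower bound = max(LB1, LB2) = max(45, 58) = 58

58


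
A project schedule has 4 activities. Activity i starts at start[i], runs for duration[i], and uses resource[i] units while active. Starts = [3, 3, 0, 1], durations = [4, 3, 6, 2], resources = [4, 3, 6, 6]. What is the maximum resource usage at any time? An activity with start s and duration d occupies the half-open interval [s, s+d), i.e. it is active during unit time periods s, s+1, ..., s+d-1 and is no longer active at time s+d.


Each activity i is active on [start_i, start_i + duration_i).
Compute total resource usage per time slot:
  t=0: active resources = [6], total = 6
  t=1: active resources = [6, 6], total = 12
  t=2: active resources = [6, 6], total = 12
  t=3: active resources = [4, 3, 6], total = 13
  t=4: active resources = [4, 3, 6], total = 13
  t=5: active resources = [4, 3, 6], total = 13
  t=6: active resources = [4], total = 4
Peak resource demand = 13

13


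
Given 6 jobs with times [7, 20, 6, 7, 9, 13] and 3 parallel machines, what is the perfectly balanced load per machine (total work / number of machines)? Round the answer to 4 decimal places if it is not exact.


Total processing time = 7 + 20 + 6 + 7 + 9 + 13 = 62
Number of machines = 3
Ideal balanced load = 62 / 3 = 20.6667

20.6667


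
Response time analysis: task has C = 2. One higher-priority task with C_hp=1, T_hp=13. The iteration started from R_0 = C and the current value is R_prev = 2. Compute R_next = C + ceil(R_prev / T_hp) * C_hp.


R_next = C + ceil(R_prev / T_hp) * C_hp
ceil(2 / 13) = ceil(0.1538) = 1
Interference = 1 * 1 = 1
R_next = 2 + 1 = 3

3


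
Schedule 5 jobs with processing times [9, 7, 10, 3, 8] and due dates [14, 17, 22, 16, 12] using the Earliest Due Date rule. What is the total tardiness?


Sort by due date (EDD order): [(8, 12), (9, 14), (3, 16), (7, 17), (10, 22)]
Compute completion times and tardiness:
  Job 1: p=8, d=12, C=8, tardiness=max(0,8-12)=0
  Job 2: p=9, d=14, C=17, tardiness=max(0,17-14)=3
  Job 3: p=3, d=16, C=20, tardiness=max(0,20-16)=4
  Job 4: p=7, d=17, C=27, tardiness=max(0,27-17)=10
  Job 5: p=10, d=22, C=37, tardiness=max(0,37-22)=15
Total tardiness = 32

32


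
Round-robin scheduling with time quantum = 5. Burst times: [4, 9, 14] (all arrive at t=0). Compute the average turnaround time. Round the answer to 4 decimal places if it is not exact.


Time quantum = 5
Execution trace:
  J1 runs 4 units, time = 4
  J2 runs 5 units, time = 9
  J3 runs 5 units, time = 14
  J2 runs 4 units, time = 18
  J3 runs 5 units, time = 23
  J3 runs 4 units, time = 27
Finish times: [4, 18, 27]
Average turnaround = 49/3 = 16.3333

16.3333


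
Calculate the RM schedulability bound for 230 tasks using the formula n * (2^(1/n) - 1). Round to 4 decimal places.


Compute 2^(1/230) = 1.0030182291
Subtract 1: 1.0030182291 - 1 = 0.0030182291
Multiply by n: 230 * 0.0030182291 = 0.6941926930
Round to 4 dp: 0.6942

0.6942


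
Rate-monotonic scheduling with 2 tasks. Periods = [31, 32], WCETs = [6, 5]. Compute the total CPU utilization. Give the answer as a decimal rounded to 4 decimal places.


Compute individual utilizations (exact fractions):
  Task 1: C/T = 6/31 (approx. 0.1935)
  Task 2: C/T = 5/32 (approx. 0.1563)
Total utilization U = 6/31 + 5/32 = 347/992
Rounded to 4 decimal places: U = 0.3498
RM (Liu & Layland) bound for 2 tasks = 0.828427; compare with U = 347/992 (approx. 0.349798)
U <= bound, so schedulable by RM sufficient condition.

0.3498


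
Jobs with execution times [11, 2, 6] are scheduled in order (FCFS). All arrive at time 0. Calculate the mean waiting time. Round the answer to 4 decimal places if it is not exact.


FCFS order (as given): [11, 2, 6]
Waiting times:
  Job 1: wait = 0
  Job 2: wait = 11
  Job 3: wait = 13
Sum of waiting times = 24
Average waiting time = 24/3 = 8.0

8.0


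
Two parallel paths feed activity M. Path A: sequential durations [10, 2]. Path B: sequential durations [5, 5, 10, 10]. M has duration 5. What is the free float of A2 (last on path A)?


ES(A2) = sum of predecessors on chain A = 10
EF(A2) = ES + duration = 10 + 2 = 12
Successor of A2 is M. ES(M) = max(sum(A), sum(B)) = max(12, 30) = 30
Free float = ES(successor) - EF(current) = 30 - 12 = 18

18


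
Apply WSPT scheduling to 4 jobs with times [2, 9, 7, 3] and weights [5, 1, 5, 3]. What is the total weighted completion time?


Compute p/w ratios and sort ascending (WSPT): [(2, 5), (3, 3), (7, 5), (9, 1)]
Compute weighted completion times:
  Job (p=2,w=5): C=2, w*C=5*2=10
  Job (p=3,w=3): C=5, w*C=3*5=15
  Job (p=7,w=5): C=12, w*C=5*12=60
  Job (p=9,w=1): C=21, w*C=1*21=21
Total weighted completion time = 106

106


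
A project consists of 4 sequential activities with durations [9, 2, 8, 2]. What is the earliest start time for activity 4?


Activity 4 starts after activities 1 through 3 complete.
Predecessor durations: [9, 2, 8]
ES = 9 + 2 + 8 = 19

19


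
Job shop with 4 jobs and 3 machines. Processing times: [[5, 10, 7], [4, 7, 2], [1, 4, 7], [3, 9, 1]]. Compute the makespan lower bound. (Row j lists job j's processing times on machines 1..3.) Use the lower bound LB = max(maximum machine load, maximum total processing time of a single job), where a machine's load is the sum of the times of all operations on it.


Machine loads:
  Machine 1: 5 + 4 + 1 + 3 = 13
  Machine 2: 10 + 7 + 4 + 9 = 30
  Machine 3: 7 + 2 + 7 + 1 = 17
Max machine load = 30
Job totals:
  Job 1: 22
  Job 2: 13
  Job 3: 12
  Job 4: 13
Max job total = 22
Lower bound = max(30, 22) = 30

30


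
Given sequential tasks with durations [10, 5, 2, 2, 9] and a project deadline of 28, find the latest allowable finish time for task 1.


LF(activity 1) = deadline - sum of successor durations
Successors: activities 2 through 5 with durations [5, 2, 2, 9]
Sum of successor durations = 18
LF = 28 - 18 = 10

10


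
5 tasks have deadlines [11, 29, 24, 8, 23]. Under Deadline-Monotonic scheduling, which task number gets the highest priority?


Sort tasks by relative deadline (ascending):
  Task 4: deadline = 8
  Task 1: deadline = 11
  Task 5: deadline = 23
  Task 3: deadline = 24
  Task 2: deadline = 29
Priority order (highest first): [4, 1, 5, 3, 2]
Highest priority task = 4

4


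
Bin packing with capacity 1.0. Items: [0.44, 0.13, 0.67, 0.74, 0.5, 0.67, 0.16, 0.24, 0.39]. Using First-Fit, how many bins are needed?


Place items sequentially using First-Fit:
  Item 0.44 -> new Bin 1
  Item 0.13 -> Bin 1 (now 0.57)
  Item 0.67 -> new Bin 2
  Item 0.74 -> new Bin 3
  Item 0.5 -> new Bin 4
  Item 0.67 -> new Bin 5
  Item 0.16 -> Bin 1 (now 0.73)
  Item 0.24 -> Bin 1 (now 0.97)
  Item 0.39 -> Bin 4 (now 0.89)
Total bins used = 5

5


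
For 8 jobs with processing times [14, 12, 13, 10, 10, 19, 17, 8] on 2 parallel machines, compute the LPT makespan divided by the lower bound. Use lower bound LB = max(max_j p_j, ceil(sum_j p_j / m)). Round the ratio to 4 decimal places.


LPT order: [19, 17, 14, 13, 12, 10, 10, 8]
Machine loads after assignment: [52, 51]
LPT makespan = 52
Lower bound = max(max_job, ceil(total/2)) = max(19, 52) = 52
Ratio = 52 / 52 = 1.0

1.0


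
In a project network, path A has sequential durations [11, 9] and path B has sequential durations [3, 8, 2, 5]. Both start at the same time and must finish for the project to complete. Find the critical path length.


Path A total = 11 + 9 = 20
Path B total = 3 + 8 + 2 + 5 = 18
Critical path = longest path = max(20, 18) = 20

20


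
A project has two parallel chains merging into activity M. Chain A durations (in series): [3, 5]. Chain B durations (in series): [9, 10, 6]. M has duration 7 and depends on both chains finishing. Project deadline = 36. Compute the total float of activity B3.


Forward pass: ES(B3) = sum of predecessors on chain B = 19
EF = ES + duration = 19 + 6 = 25
Backward pass: LF(M) = deadline = 36; LS(M) = 36 - 7 = 29
LF(B3) = LS(M) - sum(successors on chain B) = 29 - 0 = 29
LS = LF - duration = 29 - 6 = 23
Total float = LS - ES = 23 - 19 = 4

4


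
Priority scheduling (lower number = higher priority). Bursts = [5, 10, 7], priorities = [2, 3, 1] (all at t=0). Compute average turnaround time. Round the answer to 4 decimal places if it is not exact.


Sort by priority (ascending = highest first):
Order: [(1, 7), (2, 5), (3, 10)]
Completion times:
  Priority 1, burst=7, C=7
  Priority 2, burst=5, C=12
  Priority 3, burst=10, C=22
Average turnaround = 41/3 = 13.6667

13.6667


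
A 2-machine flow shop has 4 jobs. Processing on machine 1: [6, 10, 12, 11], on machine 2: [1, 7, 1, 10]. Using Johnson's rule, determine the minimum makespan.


Apply Johnson's rule:
  Group 1 (a <= b): []
  Group 2 (a > b): [(4, 11, 10), (2, 10, 7), (1, 6, 1), (3, 12, 1)]
Optimal job order: [4, 2, 1, 3]
Schedule:
  Job 4: M1 done at 11, M2 done at 21
  Job 2: M1 done at 21, M2 done at 28
  Job 1: M1 done at 27, M2 done at 29
  Job 3: M1 done at 39, M2 done at 40
Makespan = 40

40
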